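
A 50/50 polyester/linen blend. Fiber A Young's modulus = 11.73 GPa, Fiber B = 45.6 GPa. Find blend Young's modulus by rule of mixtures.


Formula: Blend property = (fraction_A * property_A) + (fraction_B * property_B)
Step 1: Contribution A = 50/100 * 11.73 GPa = 5.865 GPa
Step 2: Contribution B = 50/100 * 45.6 GPa = 22.8 GPa
Step 3: Blend Young's modulus = 5.865 + 22.8 = 28.665 GPa

28.665 GPa


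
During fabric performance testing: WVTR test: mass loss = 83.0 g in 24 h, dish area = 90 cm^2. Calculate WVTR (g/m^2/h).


Formula: WVTR = mass_loss / (area * time)
Step 1: Convert area: 90 cm^2 = 0.009 m^2
Step 2: WVTR = 83.0 g / (0.009 m^2 * 24 h)
Step 3: WVTR = 83.0 / 0.216 = 384.3 g/m^2/h

384.3 g/m^2/h


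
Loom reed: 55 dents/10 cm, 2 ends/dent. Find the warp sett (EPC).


Formula: EPC = (dents per 10 cm * ends per dent) / 10
Step 1: Total ends per 10 cm = 55 * 2 = 110
Step 2: EPC = 110 / 10 = 11.0 ends/cm

11.0 ends/cm


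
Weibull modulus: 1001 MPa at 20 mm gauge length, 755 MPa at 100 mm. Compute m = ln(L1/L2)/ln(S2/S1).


Formula: m = ln(L1/L2) / ln(S2/S1)
Step 1: ln(L1/L2) = ln(20/100) = -1.60944
Step 2: S2/S1 = 755/1001 = 0.75425
Step 3: ln(S2/S1) = ln(0.75425) = -0.28203
Step 4: m = -1.60944 / -0.28203 = 5.71

5.71 (Weibull m)


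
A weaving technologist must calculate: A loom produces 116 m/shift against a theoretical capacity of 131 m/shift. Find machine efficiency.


Formula: Efficiency% = (Actual output / Theoretical output) * 100
Efficiency% = (116 / 131) * 100
Efficiency% = 0.885496 * 100 = 88.5496% ≈ 88.5%

88.5%


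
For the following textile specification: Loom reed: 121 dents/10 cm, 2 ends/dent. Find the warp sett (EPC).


Formula: EPC = (dents per 10 cm * ends per dent) / 10
Step 1: Total ends per 10 cm = 121 * 2 = 242
Step 2: EPC = 242 / 10 = 24.2 ends/cm

24.2 ends/cm


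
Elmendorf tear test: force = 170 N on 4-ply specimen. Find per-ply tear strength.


Formula: Per-ply strength = Total force / Number of plies
Per-ply = 170 N / 4
Per-ply = 42.5 N

42.5 N


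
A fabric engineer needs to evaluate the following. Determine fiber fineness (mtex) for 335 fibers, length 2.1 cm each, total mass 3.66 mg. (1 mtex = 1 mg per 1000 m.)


Formula: fineness (mtex) = mass (mg) / total length (km) = (mass_mg / total_length_m) * 1000
Step 1: Convert fiber length: 2.1 cm = 0.021 m
Step 2: Total fiber length = 335 * 0.021 = 7.035 m
Step 3: Linear density = 3.66 mg / 7.035 m = 0.5203 mg/m
Step 4: fineness = 0.5203 * 1000 = 520.3 mtex

520.3 mtex


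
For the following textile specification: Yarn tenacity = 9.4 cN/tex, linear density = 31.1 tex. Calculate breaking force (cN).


Formula: Breaking force = Tenacity * Linear density
F = 9.4 cN/tex * 31.1 tex
F = 292.34 cN

292.34 cN


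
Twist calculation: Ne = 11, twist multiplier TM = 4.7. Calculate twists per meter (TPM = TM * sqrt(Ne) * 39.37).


Formula: TPM = TM * sqrt(Ne) * 39.37
Step 1: sqrt(Ne) = sqrt(11) = 3.3166
Step 2: TM * sqrt(Ne) = 4.7 * 3.3166 = 15.588
Step 3: TPM = 15.588 * 39.37 = 614 twists/m

614 twists/m


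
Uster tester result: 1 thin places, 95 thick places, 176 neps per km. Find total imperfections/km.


Formula: Total = thin places + thick places + neps
Total = 1 + 95 + 176
Total = 272 imperfections/km

272 imperfections/km


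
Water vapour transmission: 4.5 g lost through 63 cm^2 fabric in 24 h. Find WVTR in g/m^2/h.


Formula: WVTR = mass_loss / (area * time)
Step 1: Convert area: 63 cm^2 = 0.0063 m^2
Step 2: WVTR = 4.5 g / (0.0063 m^2 * 24 h)
Step 3: WVTR = 4.5 / 0.1512 = 29.8 g/m^2/h

29.8 g/m^2/h


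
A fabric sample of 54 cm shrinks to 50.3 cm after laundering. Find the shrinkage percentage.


Formula: Shrinkage% = ((L_before - L_after) / L_before) * 100
Step 1: Shrinkage = 54 - 50.3 = 3.7 cm
Step 2: Shrinkage% = (3.7 / 54) * 100
Step 3: Shrinkage% = 0.068519 * 100 = 6.8519% ≈ 6.9%

6.9%


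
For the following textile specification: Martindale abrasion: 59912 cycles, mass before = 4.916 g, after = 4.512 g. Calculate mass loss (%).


Formula: Mass loss% = ((m_before - m_after) / m_before) * 100
Step 1: Mass loss = 4.916 - 4.512 = 0.404 g
Step 2: Ratio = 0.404 / 4.916 = 0.0821806
Step 3: Mass loss% = 0.0821806 * 100 = 8.21806% ≈ 8.22%

8.22%


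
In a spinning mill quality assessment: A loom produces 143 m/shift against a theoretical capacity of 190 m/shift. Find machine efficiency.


Formula: Efficiency% = (Actual output / Theoretical output) * 100
Efficiency% = (143 / 190) * 100
Efficiency% = 0.752632 * 100 = 75.2632% ≈ 75.3%

75.3%


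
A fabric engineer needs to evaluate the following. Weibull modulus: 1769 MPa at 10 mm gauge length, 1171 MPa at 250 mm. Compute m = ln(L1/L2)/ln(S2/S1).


Formula: m = ln(L1/L2) / ln(S2/S1)
Step 1: ln(L1/L2) = ln(10/250) = -3.21888
Step 2: S2/S1 = 1171/1769 = 0.66196
Step 3: ln(S2/S1) = ln(0.66196) = -0.41255
Step 4: m = -3.21888 / -0.41255 = 7.80

7.80 (Weibull m)


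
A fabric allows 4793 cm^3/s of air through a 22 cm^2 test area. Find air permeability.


Formula: Air Permeability = Airflow / Test Area
AP = 4793 cm^3/s / 22 cm^2
AP = 217.9 cm^3/s/cm^2

217.9 cm^3/s/cm^2


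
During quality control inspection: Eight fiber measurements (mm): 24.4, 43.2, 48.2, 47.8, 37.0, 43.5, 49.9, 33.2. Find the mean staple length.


Formula: Mean = sum of lengths / count
Sum = 24.4 + 43.2 + 48.2 + 47.8 + 37.0 + 43.5 + 49.9 + 33.2
Sum = 327.2 mm
Mean = 327.2 / 8 = 40.90 mm

40.90 mm


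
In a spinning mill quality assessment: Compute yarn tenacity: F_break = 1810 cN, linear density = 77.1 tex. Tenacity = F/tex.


Formula: Tenacity = Breaking force / Linear density
Tenacity = 1810 cN / 77.1 tex
Tenacity = 23.48 cN/tex

23.48 cN/tex


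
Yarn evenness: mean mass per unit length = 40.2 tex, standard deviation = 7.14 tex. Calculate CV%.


Formula: CV% = (standard deviation / mean) * 100
Step 1: Ratio = 7.14 / 40.2 = 0.177612
Step 2: CV% = 0.177612 * 100 = 17.7612% ≈ 17.8%

17.8%


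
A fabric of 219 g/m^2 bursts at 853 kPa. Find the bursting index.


Formula: Bursting Index = Bursting Strength / Fabric GSM
BI = 853 kPa / 219 g/m^2
BI = 3.895 kPa/(g/m^2)

3.895 kPa/(g/m^2)


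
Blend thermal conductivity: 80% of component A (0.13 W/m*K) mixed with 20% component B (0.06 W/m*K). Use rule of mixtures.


Formula: Blend property = (fraction_A * property_A) + (fraction_B * property_B)
Step 1: Contribution A = 80/100 * 0.13 W/m*K = 0.104 W/m*K
Step 2: Contribution B = 20/100 * 0.06 W/m*K = 0.012 W/m*K
Step 3: Blend thermal conductivity = 0.104 + 0.012 = 0.116 W/m*K

0.116 W/m*K


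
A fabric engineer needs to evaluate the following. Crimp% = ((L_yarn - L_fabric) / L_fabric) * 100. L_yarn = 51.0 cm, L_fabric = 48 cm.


Formula: Crimp% = ((L_yarn - L_fabric) / L_fabric) * 100
Step 1: Extension = 51.0 - 48 = 3.0 cm
Step 2: Crimp% = (3.0 / 48) * 100
Step 3: Crimp% = 0.0625 * 100 = 6.25% ≈ 6.3%

6.3%


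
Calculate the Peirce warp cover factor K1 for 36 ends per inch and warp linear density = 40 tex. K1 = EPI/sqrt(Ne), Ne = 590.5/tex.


Formula: K1 = EPI / sqrt(Ne), with Ne = 590.5 / tex_warp
Step 1: Ne = 590.5 / 40 = 14.763
Step 2: sqrt(Ne) = sqrt(14.763) = 3.8423
Step 3: K1 = 36 / 3.8423 = 9.4

9.4


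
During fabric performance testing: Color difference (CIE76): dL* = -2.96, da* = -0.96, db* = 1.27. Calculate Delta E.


Formula: Delta E = sqrt(dL*^2 + da*^2 + db*^2)
Step 1: dL*^2 = (-2.96)^2 = 8.7616
Step 2: da*^2 = (-0.96)^2 = 0.9216
Step 3: db*^2 = 1.27^2 = 1.6129
Step 4: Sum = 8.7616 + 0.9216 + 1.6129 = 11.2961
Step 5: Delta E = sqrt(11.2961) = 3.36

3.36 Delta E


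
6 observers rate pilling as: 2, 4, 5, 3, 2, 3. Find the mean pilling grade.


Formula: Mean = sum / count
Sum = 2 + 4 + 5 + 3 + 2 + 3 = 19
Mean = 19 / 6 = 3.2

3.2


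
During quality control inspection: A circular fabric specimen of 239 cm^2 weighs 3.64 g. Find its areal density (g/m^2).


Formula: GSM = mass_g / area_m2
Step 1: Convert area: 239 cm^2 = 239 / 10000 = 0.0239 m^2
Step 2: GSM = 3.64 g / 0.0239 m^2 = 152.3 g/m^2

152.3 g/m^2


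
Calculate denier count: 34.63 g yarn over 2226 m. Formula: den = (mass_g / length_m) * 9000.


Formula: den = (mass_g / length_m) * 9000
Substituting: den = (34.63 / 2226) * 9000
Intermediate: 34.63 / 2226 = 0.01555705 g/m
den = 0.01555705 * 9000 = 140.0 denier

140.0 denier


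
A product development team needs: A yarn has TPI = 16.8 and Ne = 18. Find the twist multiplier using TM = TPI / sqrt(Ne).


Formula: TM = TPI / sqrt(Ne)
Step 1: sqrt(Ne) = sqrt(18) = 4.2426
Step 2: TM = 16.8 / 4.2426 = 3.96

3.96 TM


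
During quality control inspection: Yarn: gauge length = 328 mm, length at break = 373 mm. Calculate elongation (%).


Formula: Elongation (%) = ((L_break - L0) / L0) * 100
Step 1: Extension = 373 - 328 = 45 mm
Step 2: Elongation = (45 / 328) * 100
Step 3: Elongation = 0.137195 * 100 = 13.7195% ≈ 13.7%

13.7%


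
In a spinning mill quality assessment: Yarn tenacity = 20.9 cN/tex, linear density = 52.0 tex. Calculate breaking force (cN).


Formula: Breaking force = Tenacity * Linear density
F = 20.9 cN/tex * 52.0 tex
F = 1086.80 cN

1086.80 cN


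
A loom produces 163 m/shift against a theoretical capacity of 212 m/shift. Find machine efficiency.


Formula: Efficiency% = (Actual output / Theoretical output) * 100
Efficiency% = (163 / 212) * 100
Efficiency% = 0.768868 * 100 = 76.8868% ≈ 76.9%

76.9%


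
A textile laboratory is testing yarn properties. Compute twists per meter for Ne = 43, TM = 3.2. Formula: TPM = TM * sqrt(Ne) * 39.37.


Formula: TPM = TM * sqrt(Ne) * 39.37
Step 1: sqrt(Ne) = sqrt(43) = 6.5574
Step 2: TM * sqrt(Ne) = 3.2 * 6.5574 = 20.9837
Step 3: TPM = 20.9837 * 39.37 = 826 twists/m

826 twists/m


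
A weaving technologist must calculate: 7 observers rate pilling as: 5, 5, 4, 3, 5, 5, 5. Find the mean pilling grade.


Formula: Mean = sum / count
Sum = 5 + 5 + 4 + 3 + 5 + 5 + 5 = 32
Mean = 32 / 7 = 4.6

4.6


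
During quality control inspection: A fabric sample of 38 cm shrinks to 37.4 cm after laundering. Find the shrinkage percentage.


Formula: Shrinkage% = ((L_before - L_after) / L_before) * 100
Step 1: Shrinkage = 38 - 37.4 = 0.6 cm
Step 2: Shrinkage% = (0.6 / 38) * 100
Step 3: Shrinkage% = 0.015789 * 100 = 1.5789% ≈ 1.6%

1.6%


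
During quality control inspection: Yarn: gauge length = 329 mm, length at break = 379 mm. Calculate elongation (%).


Formula: Elongation (%) = ((L_break - L0) / L0) * 100
Step 1: Extension = 379 - 329 = 50 mm
Step 2: Elongation = (50 / 329) * 100
Step 3: Elongation = 0.151976 * 100 = 15.1976% ≈ 15.2%

15.2%


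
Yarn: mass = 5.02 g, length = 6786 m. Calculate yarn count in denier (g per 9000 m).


Formula: den = (mass_g / length_m) * 9000
Substituting: den = (5.02 / 6786) * 9000
Intermediate: 5.02 / 6786 = 0.00073976 g/m
den = 0.00073976 * 9000 = 6.7 denier

6.7 denier


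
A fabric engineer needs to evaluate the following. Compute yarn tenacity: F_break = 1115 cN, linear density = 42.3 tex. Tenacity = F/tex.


Formula: Tenacity = Breaking force / Linear density
Tenacity = 1115 cN / 42.3 tex
Tenacity = 26.36 cN/tex

26.36 cN/tex


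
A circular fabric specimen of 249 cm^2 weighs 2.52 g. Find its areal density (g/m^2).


Formula: GSM = mass_g / area_m2
Step 1: Convert area: 249 cm^2 = 249 / 10000 = 0.0249 m^2
Step 2: GSM = 2.52 g / 0.0249 m^2 = 101.2 g/m^2

101.2 g/m^2


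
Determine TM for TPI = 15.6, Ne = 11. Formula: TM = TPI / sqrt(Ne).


Formula: TM = TPI / sqrt(Ne)
Step 1: sqrt(Ne) = sqrt(11) = 3.3166
Step 2: TM = 15.6 / 3.3166 = 4.70

4.70 TM


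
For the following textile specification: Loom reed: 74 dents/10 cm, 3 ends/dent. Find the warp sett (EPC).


Formula: EPC = (dents per 10 cm * ends per dent) / 10
Step 1: Total ends per 10 cm = 74 * 3 = 222
Step 2: EPC = 222 / 10 = 22.2 ends/cm

22.2 ends/cm


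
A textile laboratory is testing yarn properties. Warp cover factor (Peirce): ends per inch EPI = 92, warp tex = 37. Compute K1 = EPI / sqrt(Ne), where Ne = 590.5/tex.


Formula: K1 = EPI / sqrt(Ne), with Ne = 590.5 / tex_warp
Step 1: Ne = 590.5 / 37 = 15.959
Step 2: sqrt(Ne) = sqrt(15.959) = 3.9949
Step 3: K1 = 92 / 3.9949 = 23.0

23.0


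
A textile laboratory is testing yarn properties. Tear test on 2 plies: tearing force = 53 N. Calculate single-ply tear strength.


Formula: Per-ply strength = Total force / Number of plies
Per-ply = 53 N / 2
Per-ply = 26.5 N

26.5 N


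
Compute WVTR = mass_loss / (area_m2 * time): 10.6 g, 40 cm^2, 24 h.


Formula: WVTR = mass_loss / (area * time)
Step 1: Convert area: 40 cm^2 = 0.004 m^2
Step 2: WVTR = 10.6 g / (0.004 m^2 * 24 h)
Step 3: WVTR = 10.6 / 0.096 = 110.4 g/m^2/h

110.4 g/m^2/h


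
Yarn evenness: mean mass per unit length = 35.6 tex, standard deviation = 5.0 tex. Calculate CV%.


Formula: CV% = (standard deviation / mean) * 100
Step 1: Ratio = 5.0 / 35.6 = 0.140449
Step 2: CV% = 0.140449 * 100 = 14.0449% ≈ 14.0%

14.0%


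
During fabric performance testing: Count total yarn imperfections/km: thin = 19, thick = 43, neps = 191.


Formula: Total = thin places + thick places + neps
Total = 19 + 43 + 191
Total = 253 imperfections/km

253 imperfections/km


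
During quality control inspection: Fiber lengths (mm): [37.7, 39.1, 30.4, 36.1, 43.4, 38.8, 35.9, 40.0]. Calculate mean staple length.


Formula: Mean = sum of lengths / count
Sum = 37.7 + 39.1 + 30.4 + 36.1 + 43.4 + 38.8 + 35.9 + 40.0
Sum = 301.4 mm
Mean = 301.4 / 8 = 37.68 mm

37.68 mm


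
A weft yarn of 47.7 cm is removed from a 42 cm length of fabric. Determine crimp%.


Formula: Crimp% = ((L_yarn - L_fabric) / L_fabric) * 100
Step 1: Extension = 47.7 - 42 = 5.7 cm
Step 2: Crimp% = (5.7 / 42) * 100
Step 3: Crimp% = 0.135714 * 100 = 13.5714% ≈ 13.6%

13.6%


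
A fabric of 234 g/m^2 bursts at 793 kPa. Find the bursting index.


Formula: Bursting Index = Bursting Strength / Fabric GSM
BI = 793 kPa / 234 g/m^2
BI = 3.389 kPa/(g/m^2)

3.389 kPa/(g/m^2)


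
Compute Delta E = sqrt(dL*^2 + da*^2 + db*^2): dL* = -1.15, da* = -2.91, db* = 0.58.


Formula: Delta E = sqrt(dL*^2 + da*^2 + db*^2)
Step 1: dL*^2 = (-1.15)^2 = 1.3225
Step 2: da*^2 = (-2.91)^2 = 8.4681
Step 3: db*^2 = 0.58^2 = 0.3364
Step 4: Sum = 1.3225 + 8.4681 + 0.3364 = 10.127
Step 5: Delta E = sqrt(10.127) = 3.18

3.18 Delta E


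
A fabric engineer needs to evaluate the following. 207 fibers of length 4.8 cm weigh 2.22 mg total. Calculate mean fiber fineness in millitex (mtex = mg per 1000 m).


Formula: fineness (mtex) = mass (mg) / total length (km) = (mass_mg / total_length_m) * 1000
Step 1: Convert fiber length: 4.8 cm = 0.048 m
Step 2: Total fiber length = 207 * 0.048 = 9.936 m
Step 3: Linear density = 2.22 mg / 9.936 m = 0.2234 mg/m
Step 4: fineness = 0.2234 * 1000 = 223.4 mtex

223.4 mtex


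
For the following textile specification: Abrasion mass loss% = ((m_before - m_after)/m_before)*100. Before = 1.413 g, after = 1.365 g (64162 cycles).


Formula: Mass loss% = ((m_before - m_after) / m_before) * 100
Step 1: Mass loss = 1.413 - 1.365 = 0.048 g
Step 2: Ratio = 0.048 / 1.413 = 0.0339703
Step 3: Mass loss% = 0.0339703 * 100 = 3.39703% ≈ 3.40%

3.40%


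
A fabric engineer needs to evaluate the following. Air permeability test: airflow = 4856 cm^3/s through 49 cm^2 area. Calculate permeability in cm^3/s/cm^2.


Formula: Air Permeability = Airflow / Test Area
AP = 4856 cm^3/s / 49 cm^2
AP = 99.1 cm^3/s/cm^2

99.1 cm^3/s/cm^2


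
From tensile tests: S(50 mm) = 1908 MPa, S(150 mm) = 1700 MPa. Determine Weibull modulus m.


Formula: m = ln(L1/L2) / ln(S2/S1)
Step 1: ln(L1/L2) = ln(50/150) = -1.09861
Step 2: S2/S1 = 1700/1908 = 0.89099
Step 3: ln(S2/S1) = ln(0.89099) = -0.11542
Step 4: m = -1.09861 / -0.11542 = 9.52

9.52 (Weibull m)


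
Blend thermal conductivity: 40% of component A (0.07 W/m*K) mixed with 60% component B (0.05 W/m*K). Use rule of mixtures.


Formula: Blend property = (fraction_A * property_A) + (fraction_B * property_B)
Step 1: Contribution A = 40/100 * 0.07 W/m*K = 0.028 W/m*K
Step 2: Contribution B = 60/100 * 0.05 W/m*K = 0.03 W/m*K
Step 3: Blend thermal conductivity = 0.028 + 0.03 = 0.058 W/m*K

0.058 W/m*K


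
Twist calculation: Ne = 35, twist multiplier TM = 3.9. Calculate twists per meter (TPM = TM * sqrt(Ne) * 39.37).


Formula: TPM = TM * sqrt(Ne) * 39.37
Step 1: sqrt(Ne) = sqrt(35) = 5.9161
Step 2: TM * sqrt(Ne) = 3.9 * 5.9161 = 23.0728
Step 3: TPM = 23.0728 * 39.37 = 908 twists/m

908 twists/m


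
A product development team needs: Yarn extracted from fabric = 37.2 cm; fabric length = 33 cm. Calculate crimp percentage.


Formula: Crimp% = ((L_yarn - L_fabric) / L_fabric) * 100
Step 1: Extension = 37.2 - 33 = 4.2 cm
Step 2: Crimp% = (4.2 / 33) * 100
Step 3: Crimp% = 0.127273 * 100 = 12.7273% ≈ 12.7%

12.7%


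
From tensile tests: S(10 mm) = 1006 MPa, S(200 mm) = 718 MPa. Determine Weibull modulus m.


Formula: m = ln(L1/L2) / ln(S2/S1)
Step 1: ln(L1/L2) = ln(10/200) = -2.99573
Step 2: S2/S1 = 718/1006 = 0.71372
Step 3: ln(S2/S1) = ln(0.71372) = -0.33726
Step 4: m = -2.99573 / -0.33726 = 8.88

8.88 (Weibull m)


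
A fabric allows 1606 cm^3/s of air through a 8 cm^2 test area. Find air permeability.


Formula: Air Permeability = Airflow / Test Area
AP = 1606 cm^3/s / 8 cm^2
AP = 200.8 cm^3/s/cm^2

200.8 cm^3/s/cm^2


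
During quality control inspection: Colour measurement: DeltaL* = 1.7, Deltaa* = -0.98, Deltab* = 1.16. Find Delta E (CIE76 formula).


Formula: Delta E = sqrt(dL*^2 + da*^2 + db*^2)
Step 1: dL*^2 = 1.7^2 = 2.89
Step 2: da*^2 = (-0.98)^2 = 0.9604
Step 3: db*^2 = 1.16^2 = 1.3456
Step 4: Sum = 2.89 + 0.9604 + 1.3456 = 5.196
Step 5: Delta E = sqrt(5.196) = 2.28

2.28 Delta E


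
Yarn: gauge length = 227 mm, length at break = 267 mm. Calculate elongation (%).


Formula: Elongation (%) = ((L_break - L0) / L0) * 100
Step 1: Extension = 267 - 227 = 40 mm
Step 2: Elongation = (40 / 227) * 100
Step 3: Elongation = 0.176211 * 100 = 17.6211% ≈ 17.6%

17.6%


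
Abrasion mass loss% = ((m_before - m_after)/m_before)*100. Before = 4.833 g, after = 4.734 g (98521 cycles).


Formula: Mass loss% = ((m_before - m_after) / m_before) * 100
Step 1: Mass loss = 4.833 - 4.734 = 0.099 g
Step 2: Ratio = 0.099 / 4.833 = 0.0204842
Step 3: Mass loss% = 0.0204842 * 100 = 2.04842% ≈ 2.05%

2.05%


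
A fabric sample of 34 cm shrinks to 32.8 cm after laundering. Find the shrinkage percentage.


Formula: Shrinkage% = ((L_before - L_after) / L_before) * 100
Step 1: Shrinkage = 34 - 32.8 = 1.2 cm
Step 2: Shrinkage% = (1.2 / 34) * 100
Step 3: Shrinkage% = 0.035294 * 100 = 3.5294% ≈ 3.5%

3.5%


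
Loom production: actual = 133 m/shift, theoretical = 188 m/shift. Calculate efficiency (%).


Formula: Efficiency% = (Actual output / Theoretical output) * 100
Efficiency% = (133 / 188) * 100
Efficiency% = 0.707447 * 100 = 70.7447% ≈ 70.7%

70.7%


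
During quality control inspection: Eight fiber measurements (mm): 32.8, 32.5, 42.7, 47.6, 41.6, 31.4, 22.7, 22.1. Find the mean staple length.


Formula: Mean = sum of lengths / count
Sum = 32.8 + 32.5 + 42.7 + 47.6 + 41.6 + 31.4 + 22.7 + 22.1
Sum = 273.4 mm
Mean = 273.4 / 8 = 34.18 mm

34.18 mm


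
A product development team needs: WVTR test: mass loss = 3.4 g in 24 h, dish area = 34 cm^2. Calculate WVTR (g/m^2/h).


Formula: WVTR = mass_loss / (area * time)
Step 1: Convert area: 34 cm^2 = 0.0034 m^2
Step 2: WVTR = 3.4 g / (0.0034 m^2 * 24 h)
Step 3: WVTR = 3.4 / 0.0816 = 41.7 g/m^2/h

41.7 g/m^2/h


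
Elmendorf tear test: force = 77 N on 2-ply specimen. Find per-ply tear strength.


Formula: Per-ply strength = Total force / Number of plies
Per-ply = 77 N / 2
Per-ply = 38.5 N

38.5 N


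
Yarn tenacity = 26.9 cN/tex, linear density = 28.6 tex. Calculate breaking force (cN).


Formula: Breaking force = Tenacity * Linear density
F = 26.9 cN/tex * 28.6 tex
F = 769.34 cN

769.34 cN


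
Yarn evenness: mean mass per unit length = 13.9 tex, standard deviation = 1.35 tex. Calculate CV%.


Formula: CV% = (standard deviation / mean) * 100
Step 1: Ratio = 1.35 / 13.9 = 0.097122
Step 2: CV% = 0.097122 * 100 = 9.7122% ≈ 9.7%

9.7%


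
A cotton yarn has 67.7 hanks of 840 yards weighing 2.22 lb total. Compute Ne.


Formula: Ne = hanks / mass_lb
Substituting: Ne = 67.7 / 2.22
Ne = 30.5

30.5 Ne


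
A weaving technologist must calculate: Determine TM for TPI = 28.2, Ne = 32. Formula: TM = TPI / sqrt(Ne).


Formula: TM = TPI / sqrt(Ne)
Step 1: sqrt(Ne) = sqrt(32) = 5.6569
Step 2: TM = 28.2 / 5.6569 = 4.99

4.99 TM


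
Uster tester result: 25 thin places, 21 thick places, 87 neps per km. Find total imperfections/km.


Formula: Total = thin places + thick places + neps
Total = 25 + 21 + 87
Total = 133 imperfections/km

133 imperfections/km


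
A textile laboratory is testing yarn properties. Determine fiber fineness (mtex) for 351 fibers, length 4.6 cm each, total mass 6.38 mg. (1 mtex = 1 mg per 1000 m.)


Formula: fineness (mtex) = mass (mg) / total length (km) = (mass_mg / total_length_m) * 1000
Step 1: Convert fiber length: 4.6 cm = 0.046 m
Step 2: Total fiber length = 351 * 0.046 = 16.146 m
Step 3: Linear density = 6.38 mg / 16.146 m = 0.3951 mg/m
Step 4: fineness = 0.3951 * 1000 = 395.1 mtex

395.1 mtex


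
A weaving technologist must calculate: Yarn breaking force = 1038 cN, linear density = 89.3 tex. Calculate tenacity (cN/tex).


Formula: Tenacity = Breaking force / Linear density
Tenacity = 1038 cN / 89.3 tex
Tenacity = 11.62 cN/tex

11.62 cN/tex


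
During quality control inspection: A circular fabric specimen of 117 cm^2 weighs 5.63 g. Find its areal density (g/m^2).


Formula: GSM = mass_g / area_m2
Step 1: Convert area: 117 cm^2 = 117 / 10000 = 0.0117 m^2
Step 2: GSM = 5.63 g / 0.0117 m^2 = 481.2 g/m^2

481.2 g/m^2


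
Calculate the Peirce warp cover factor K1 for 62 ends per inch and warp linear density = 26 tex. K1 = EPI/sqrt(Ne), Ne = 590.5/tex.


Formula: K1 = EPI / sqrt(Ne), with Ne = 590.5 / tex_warp
Step 1: Ne = 590.5 / 26 = 22.712
Step 2: sqrt(Ne) = sqrt(22.712) = 4.7657
Step 3: K1 = 62 / 4.7657 = 13.0

13.0


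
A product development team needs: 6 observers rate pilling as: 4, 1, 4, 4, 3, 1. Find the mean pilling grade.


Formula: Mean = sum / count
Sum = 4 + 1 + 4 + 4 + 3 + 1 = 17
Mean = 17 / 6 = 2.8

2.8


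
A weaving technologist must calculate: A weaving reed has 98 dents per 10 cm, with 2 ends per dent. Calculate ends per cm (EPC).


Formula: EPC = (dents per 10 cm * ends per dent) / 10
Step 1: Total ends per 10 cm = 98 * 2 = 196
Step 2: EPC = 196 / 10 = 19.6 ends/cm

19.6 ends/cm


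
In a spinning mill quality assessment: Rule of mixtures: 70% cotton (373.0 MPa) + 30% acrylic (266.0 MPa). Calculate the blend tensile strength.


Formula: Blend property = (fraction_A * property_A) + (fraction_B * property_B)
Step 1: Contribution A = 70/100 * 373.0 MPa = 261.1 MPa
Step 2: Contribution B = 30/100 * 266.0 MPa = 79.8 MPa
Step 3: Blend tensile strength = 261.1 + 79.8 = 340.9 MPa

340.9 MPa


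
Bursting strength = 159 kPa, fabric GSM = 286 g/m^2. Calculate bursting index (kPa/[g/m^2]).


Formula: Bursting Index = Bursting Strength / Fabric GSM
BI = 159 kPa / 286 g/m^2
BI = 0.556 kPa/(g/m^2)

0.556 kPa/(g/m^2)


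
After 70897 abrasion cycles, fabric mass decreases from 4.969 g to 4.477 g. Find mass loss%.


Formula: Mass loss% = ((m_before - m_after) / m_before) * 100
Step 1: Mass loss = 4.969 - 4.477 = 0.492 g
Step 2: Ratio = 0.492 / 4.969 = 0.0990139
Step 3: Mass loss% = 0.0990139 * 100 = 9.90139% ≈ 9.90%

9.90%


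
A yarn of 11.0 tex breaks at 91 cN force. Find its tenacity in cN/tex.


Formula: Tenacity = Breaking force / Linear density
Tenacity = 91 cN / 11.0 tex
Tenacity = 8.27 cN/tex

8.27 cN/tex


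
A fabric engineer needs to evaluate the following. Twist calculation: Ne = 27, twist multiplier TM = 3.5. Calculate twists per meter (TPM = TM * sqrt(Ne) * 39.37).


Formula: TPM = TM * sqrt(Ne) * 39.37
Step 1: sqrt(Ne) = sqrt(27) = 5.1962
Step 2: TM * sqrt(Ne) = 3.5 * 5.1962 = 18.1867
Step 3: TPM = 18.1867 * 39.37 = 716 twists/m

716 twists/m


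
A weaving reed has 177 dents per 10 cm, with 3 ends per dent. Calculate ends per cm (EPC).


Formula: EPC = (dents per 10 cm * ends per dent) / 10
Step 1: Total ends per 10 cm = 177 * 3 = 531
Step 2: EPC = 531 / 10 = 53.1 ends/cm

53.1 ends/cm


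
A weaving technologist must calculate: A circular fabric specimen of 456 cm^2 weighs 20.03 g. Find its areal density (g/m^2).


Formula: GSM = mass_g / area_m2
Step 1: Convert area: 456 cm^2 = 456 / 10000 = 0.0456 m^2
Step 2: GSM = 20.03 g / 0.0456 m^2 = 439.3 g/m^2

439.3 g/m^2


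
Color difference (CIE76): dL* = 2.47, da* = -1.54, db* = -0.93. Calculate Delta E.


Formula: Delta E = sqrt(dL*^2 + da*^2 + db*^2)
Step 1: dL*^2 = 2.47^2 = 6.1009
Step 2: da*^2 = (-1.54)^2 = 2.3716
Step 3: db*^2 = (-0.93)^2 = 0.8649
Step 4: Sum = 6.1009 + 2.3716 + 0.8649 = 9.3374
Step 5: Delta E = sqrt(9.3374) = 3.06

3.06 Delta E


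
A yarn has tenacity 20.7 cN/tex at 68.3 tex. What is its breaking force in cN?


Formula: Breaking force = Tenacity * Linear density
F = 20.7 cN/tex * 68.3 tex
F = 1413.81 cN

1413.81 cN


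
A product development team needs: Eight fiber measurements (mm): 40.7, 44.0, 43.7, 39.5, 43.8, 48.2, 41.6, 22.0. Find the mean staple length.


Formula: Mean = sum of lengths / count
Sum = 40.7 + 44.0 + 43.7 + 39.5 + 43.8 + 48.2 + 41.6 + 22.0
Sum = 323.5 mm
Mean = 323.5 / 8 = 40.44 mm

40.44 mm


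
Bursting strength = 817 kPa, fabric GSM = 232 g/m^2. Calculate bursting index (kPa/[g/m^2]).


Formula: Bursting Index = Bursting Strength / Fabric GSM
BI = 817 kPa / 232 g/m^2
BI = 3.522 kPa/(g/m^2)

3.522 kPa/(g/m^2)


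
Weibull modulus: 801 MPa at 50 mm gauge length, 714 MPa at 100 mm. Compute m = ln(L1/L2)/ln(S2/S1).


Formula: m = ln(L1/L2) / ln(S2/S1)
Step 1: ln(L1/L2) = ln(50/100) = -0.69315
Step 2: S2/S1 = 714/801 = 0.89139
Step 3: ln(S2/S1) = ln(0.89139) = -0.11497
Step 4: m = -0.69315 / -0.11497 = 6.03

6.03 (Weibull m)


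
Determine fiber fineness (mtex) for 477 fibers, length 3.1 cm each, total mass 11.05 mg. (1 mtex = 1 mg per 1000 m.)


Formula: fineness (mtex) = mass (mg) / total length (km) = (mass_mg / total_length_m) * 1000
Step 1: Convert fiber length: 3.1 cm = 0.031 m
Step 2: Total fiber length = 477 * 0.031 = 14.787 m
Step 3: Linear density = 11.05 mg / 14.787 m = 0.7473 mg/m
Step 4: fineness = 0.7473 * 1000 = 747.3 mtex

747.3 mtex


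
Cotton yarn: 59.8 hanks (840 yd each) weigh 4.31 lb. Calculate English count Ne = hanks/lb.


Formula: Ne = hanks / mass_lb
Substituting: Ne = 59.8 / 4.31
Ne = 13.9

13.9 Ne


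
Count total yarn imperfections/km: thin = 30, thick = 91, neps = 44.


Formula: Total = thin places + thick places + neps
Total = 30 + 91 + 44
Total = 165 imperfections/km

165 imperfections/km


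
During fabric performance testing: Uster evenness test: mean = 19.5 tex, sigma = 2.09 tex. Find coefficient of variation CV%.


Formula: CV% = (standard deviation / mean) * 100
Step 1: Ratio = 2.09 / 19.5 = 0.107179
Step 2: CV% = 0.107179 * 100 = 10.7179% ≈ 10.7%

10.7%


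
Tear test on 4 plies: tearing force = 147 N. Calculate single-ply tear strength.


Formula: Per-ply strength = Total force / Number of plies
Per-ply = 147 N / 4
Per-ply = 36.75 N

36.75 N


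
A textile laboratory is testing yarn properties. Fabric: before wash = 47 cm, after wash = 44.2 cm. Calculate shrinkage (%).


Formula: Shrinkage% = ((L_before - L_after) / L_before) * 100
Step 1: Shrinkage = 47 - 44.2 = 2.8 cm
Step 2: Shrinkage% = (2.8 / 47) * 100
Step 3: Shrinkage% = 0.059574 * 100 = 5.9574% ≈ 6.0%

6.0%


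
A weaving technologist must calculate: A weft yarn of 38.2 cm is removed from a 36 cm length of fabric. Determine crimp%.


Formula: Crimp% = ((L_yarn - L_fabric) / L_fabric) * 100
Step 1: Extension = 38.2 - 36 = 2.2 cm
Step 2: Crimp% = (2.2 / 36) * 100
Step 3: Crimp% = 0.061111 * 100 = 6.1111% ≈ 6.1%

6.1%


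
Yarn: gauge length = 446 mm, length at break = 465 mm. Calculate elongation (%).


Formula: Elongation (%) = ((L_break - L0) / L0) * 100
Step 1: Extension = 465 - 446 = 19 mm
Step 2: Elongation = (19 / 446) * 100
Step 3: Elongation = 0.042601 * 100 = 4.2601% ≈ 4.3%

4.3%


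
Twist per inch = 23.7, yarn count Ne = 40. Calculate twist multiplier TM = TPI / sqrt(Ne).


Formula: TM = TPI / sqrt(Ne)
Step 1: sqrt(Ne) = sqrt(40) = 6.3246
Step 2: TM = 23.7 / 6.3246 = 3.75

3.75 TM


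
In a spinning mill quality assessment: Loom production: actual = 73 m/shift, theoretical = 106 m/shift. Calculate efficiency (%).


Formula: Efficiency% = (Actual output / Theoretical output) * 100
Efficiency% = (73 / 106) * 100
Efficiency% = 0.688679 * 100 = 68.8679% ≈ 68.9%

68.9%


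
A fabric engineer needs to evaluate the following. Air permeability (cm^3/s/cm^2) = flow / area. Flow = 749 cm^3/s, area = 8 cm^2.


Formula: Air Permeability = Airflow / Test Area
AP = 749 cm^3/s / 8 cm^2
AP = 93.6 cm^3/s/cm^2

93.6 cm^3/s/cm^2


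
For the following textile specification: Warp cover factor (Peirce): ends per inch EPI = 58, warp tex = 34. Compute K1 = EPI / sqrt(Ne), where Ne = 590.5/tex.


Formula: K1 = EPI / sqrt(Ne), with Ne = 590.5 / tex_warp
Step 1: Ne = 590.5 / 34 = 17.368
Step 2: sqrt(Ne) = sqrt(17.368) = 4.1675
Step 3: K1 = 58 / 4.1675 = 13.9

13.9


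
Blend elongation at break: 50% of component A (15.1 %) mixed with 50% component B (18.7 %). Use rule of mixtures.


Formula: Blend property = (fraction_A * property_A) + (fraction_B * property_B)
Step 1: Contribution A = 50/100 * 15.1 % = 7.55 %
Step 2: Contribution B = 50/100 * 18.7 % = 9.35 %
Step 3: Blend elongation at break = 7.55 + 9.35 = 16.9 %

16.9 %


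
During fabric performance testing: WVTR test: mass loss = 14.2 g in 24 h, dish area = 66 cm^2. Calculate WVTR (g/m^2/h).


Formula: WVTR = mass_loss / (area * time)
Step 1: Convert area: 66 cm^2 = 0.0066 m^2
Step 2: WVTR = 14.2 g / (0.0066 m^2 * 24 h)
Step 3: WVTR = 14.2 / 0.1584 = 89.6 g/m^2/h

89.6 g/m^2/h


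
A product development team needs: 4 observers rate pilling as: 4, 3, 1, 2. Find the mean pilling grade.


Formula: Mean = sum / count
Sum = 4 + 3 + 1 + 2 = 10
Mean = 10 / 4 = 2.5

2.5


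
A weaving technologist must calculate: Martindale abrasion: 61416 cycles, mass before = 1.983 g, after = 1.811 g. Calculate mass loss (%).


Formula: Mass loss% = ((m_before - m_after) / m_before) * 100
Step 1: Mass loss = 1.983 - 1.811 = 0.172 g
Step 2: Ratio = 0.172 / 1.983 = 0.0867373
Step 3: Mass loss% = 0.0867373 * 100 = 8.67373% ≈ 8.67%

8.67%


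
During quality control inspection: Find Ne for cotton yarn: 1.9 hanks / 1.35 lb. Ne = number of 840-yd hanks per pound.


Formula: Ne = hanks / mass_lb
Substituting: Ne = 1.9 / 1.35
Ne = 1.4

1.4 Ne


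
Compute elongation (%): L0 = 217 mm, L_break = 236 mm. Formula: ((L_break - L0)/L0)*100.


Formula: Elongation (%) = ((L_break - L0) / L0) * 100
Step 1: Extension = 236 - 217 = 19 mm
Step 2: Elongation = (19 / 217) * 100
Step 3: Elongation = 0.087558 * 100 = 8.7558% ≈ 8.8%

8.8%


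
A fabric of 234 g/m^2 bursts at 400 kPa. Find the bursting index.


Formula: Bursting Index = Bursting Strength / Fabric GSM
BI = 400 kPa / 234 g/m^2
BI = 1.709 kPa/(g/m^2)

1.709 kPa/(g/m^2)


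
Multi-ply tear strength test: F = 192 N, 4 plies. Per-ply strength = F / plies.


Formula: Per-ply strength = Total force / Number of plies
Per-ply = 192 N / 4
Per-ply = 48 N

48 N


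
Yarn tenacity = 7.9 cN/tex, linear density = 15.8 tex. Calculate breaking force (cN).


Formula: Breaking force = Tenacity * Linear density
F = 7.9 cN/tex * 15.8 tex
F = 124.82 cN

124.82 cN


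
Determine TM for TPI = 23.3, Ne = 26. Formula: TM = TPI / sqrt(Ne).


Formula: TM = TPI / sqrt(Ne)
Step 1: sqrt(Ne) = sqrt(26) = 5.099
Step 2: TM = 23.3 / 5.099 = 4.57

4.57 TM


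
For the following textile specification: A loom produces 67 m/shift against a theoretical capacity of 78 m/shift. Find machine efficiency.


Formula: Efficiency% = (Actual output / Theoretical output) * 100
Efficiency% = (67 / 78) * 100
Efficiency% = 0.858974 * 100 = 85.8974% ≈ 85.9%

85.9%


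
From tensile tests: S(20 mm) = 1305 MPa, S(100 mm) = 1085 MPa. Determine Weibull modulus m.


Formula: m = ln(L1/L2) / ln(S2/S1)
Step 1: ln(L1/L2) = ln(20/100) = -1.60944
Step 2: S2/S1 = 1085/1305 = 0.83142
Step 3: ln(S2/S1) = ln(0.83142) = -0.18462
Step 4: m = -1.60944 / -0.18462 = 8.72

8.72 (Weibull m)


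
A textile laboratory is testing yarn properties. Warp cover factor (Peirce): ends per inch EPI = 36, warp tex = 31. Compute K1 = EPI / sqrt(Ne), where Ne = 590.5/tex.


Formula: K1 = EPI / sqrt(Ne), with Ne = 590.5 / tex_warp
Step 1: Ne = 590.5 / 31 = 19.048
Step 2: sqrt(Ne) = sqrt(19.048) = 4.3644
Step 3: K1 = 36 / 4.3644 = 8.2

8.2


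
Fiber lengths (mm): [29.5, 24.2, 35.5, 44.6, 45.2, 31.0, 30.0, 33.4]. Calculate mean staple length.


Formula: Mean = sum of lengths / count
Sum = 29.5 + 24.2 + 35.5 + 44.6 + 45.2 + 31.0 + 30.0 + 33.4
Sum = 273.4 mm
Mean = 273.4 / 8 = 34.18 mm

34.18 mm


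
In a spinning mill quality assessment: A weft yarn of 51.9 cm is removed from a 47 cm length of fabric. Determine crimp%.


Formula: Crimp% = ((L_yarn - L_fabric) / L_fabric) * 100
Step 1: Extension = 51.9 - 47 = 4.9 cm
Step 2: Crimp% = (4.9 / 47) * 100
Step 3: Crimp% = 0.104255 * 100 = 10.4255% ≈ 10.4%

10.4%


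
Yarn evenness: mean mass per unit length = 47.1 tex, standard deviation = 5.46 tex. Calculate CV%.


Formula: CV% = (standard deviation / mean) * 100
Step 1: Ratio = 5.46 / 47.1 = 0.115924
Step 2: CV% = 0.115924 * 100 = 11.5924% ≈ 11.6%

11.6%


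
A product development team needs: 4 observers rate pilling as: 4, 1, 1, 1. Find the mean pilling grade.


Formula: Mean = sum / count
Sum = 4 + 1 + 1 + 1 = 7
Mean = 7 / 4 = 1.8

1.8


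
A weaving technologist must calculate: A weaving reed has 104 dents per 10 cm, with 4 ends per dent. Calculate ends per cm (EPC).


Formula: EPC = (dents per 10 cm * ends per dent) / 10
Step 1: Total ends per 10 cm = 104 * 4 = 416
Step 2: EPC = 416 / 10 = 41.6 ends/cm

41.6 ends/cm


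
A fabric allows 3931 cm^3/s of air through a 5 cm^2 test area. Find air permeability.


Formula: Air Permeability = Airflow / Test Area
AP = 3931 cm^3/s / 5 cm^2
AP = 786.2 cm^3/s/cm^2

786.2 cm^3/s/cm^2


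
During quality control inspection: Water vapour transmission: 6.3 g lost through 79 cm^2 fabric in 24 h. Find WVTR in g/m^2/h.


Formula: WVTR = mass_loss / (area * time)
Step 1: Convert area: 79 cm^2 = 0.0079 m^2
Step 2: WVTR = 6.3 g / (0.0079 m^2 * 24 h)
Step 3: WVTR = 6.3 / 0.1896 = 33.2 g/m^2/h

33.2 g/m^2/h


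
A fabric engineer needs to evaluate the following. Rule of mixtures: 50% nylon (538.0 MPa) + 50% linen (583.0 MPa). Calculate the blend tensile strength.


Formula: Blend property = (fraction_A * property_A) + (fraction_B * property_B)
Step 1: Contribution A = 50/100 * 538.0 MPa = 269.0 MPa
Step 2: Contribution B = 50/100 * 583.0 MPa = 291.5 MPa
Step 3: Blend tensile strength = 269.0 + 291.5 = 560.5 MPa

560.5 MPa


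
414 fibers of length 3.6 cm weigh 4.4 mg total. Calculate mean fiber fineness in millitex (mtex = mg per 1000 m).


Formula: fineness (mtex) = mass (mg) / total length (km) = (mass_mg / total_length_m) * 1000
Step 1: Convert fiber length: 3.6 cm = 0.036 m
Step 2: Total fiber length = 414 * 0.036 = 14.904 m
Step 3: Linear density = 4.4 mg / 14.904 m = 0.2952 mg/m
Step 4: fineness = 0.2952 * 1000 = 295.2 mtex

295.2 mtex


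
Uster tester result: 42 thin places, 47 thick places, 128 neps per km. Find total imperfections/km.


Formula: Total = thin places + thick places + neps
Total = 42 + 47 + 128
Total = 217 imperfections/km

217 imperfections/km


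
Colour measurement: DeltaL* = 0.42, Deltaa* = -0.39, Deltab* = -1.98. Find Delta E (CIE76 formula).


Formula: Delta E = sqrt(dL*^2 + da*^2 + db*^2)
Step 1: dL*^2 = 0.42^2 = 0.1764
Step 2: da*^2 = (-0.39)^2 = 0.1521
Step 3: db*^2 = (-1.98)^2 = 3.9204
Step 4: Sum = 0.1764 + 0.1521 + 3.9204 = 4.2489
Step 5: Delta E = sqrt(4.2489) = 2.06

2.06 Delta E


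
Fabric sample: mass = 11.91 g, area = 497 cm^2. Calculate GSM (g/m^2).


Formula: GSM = mass_g / area_m2
Step 1: Convert area: 497 cm^2 = 497 / 10000 = 0.0497 m^2
Step 2: GSM = 11.91 g / 0.0497 m^2 = 239.6 g/m^2

239.6 g/m^2


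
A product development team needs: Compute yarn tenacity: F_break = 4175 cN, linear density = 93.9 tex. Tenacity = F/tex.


Formula: Tenacity = Breaking force / Linear density
Tenacity = 4175 cN / 93.9 tex
Tenacity = 44.46 cN/tex

44.46 cN/tex


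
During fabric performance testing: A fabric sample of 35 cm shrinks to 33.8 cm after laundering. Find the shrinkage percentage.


Formula: Shrinkage% = ((L_before - L_after) / L_before) * 100
Step 1: Shrinkage = 35 - 33.8 = 1.2 cm
Step 2: Shrinkage% = (1.2 / 35) * 100
Step 3: Shrinkage% = 0.034286 * 100 = 3.4286% ≈ 3.4%

3.4%


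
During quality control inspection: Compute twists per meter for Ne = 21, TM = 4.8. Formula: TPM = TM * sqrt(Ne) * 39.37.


Formula: TPM = TM * sqrt(Ne) * 39.37
Step 1: sqrt(Ne) = sqrt(21) = 4.5826
Step 2: TM * sqrt(Ne) = 4.8 * 4.5826 = 21.9965
Step 3: TPM = 21.9965 * 39.37 = 866 twists/m

866 twists/m


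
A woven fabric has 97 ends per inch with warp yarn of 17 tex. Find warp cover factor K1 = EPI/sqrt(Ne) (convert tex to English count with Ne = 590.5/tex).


Formula: K1 = EPI / sqrt(Ne), with Ne = 590.5 / tex_warp
Step 1: Ne = 590.5 / 17 = 34.735
Step 2: sqrt(Ne) = sqrt(34.735) = 5.8936
Step 3: K1 = 97 / 5.8936 = 16.5

16.5


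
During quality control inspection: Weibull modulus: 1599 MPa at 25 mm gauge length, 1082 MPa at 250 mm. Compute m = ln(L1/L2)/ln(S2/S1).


Formula: m = ln(L1/L2) / ln(S2/S1)
Step 1: ln(L1/L2) = ln(25/250) = -2.30259
Step 2: S2/S1 = 1082/1599 = 0.67667
Step 3: ln(S2/S1) = ln(0.67667) = -0.39057
Step 4: m = -2.30259 / -0.39057 = 5.90

5.90 (Weibull m)


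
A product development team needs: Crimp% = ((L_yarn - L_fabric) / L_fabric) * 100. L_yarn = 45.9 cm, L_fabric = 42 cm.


Formula: Crimp% = ((L_yarn - L_fabric) / L_fabric) * 100
Step 1: Extension = 45.9 - 42 = 3.9 cm
Step 2: Crimp% = (3.9 / 42) * 100
Step 3: Crimp% = 0.092857 * 100 = 9.2857% ≈ 9.3%

9.3%


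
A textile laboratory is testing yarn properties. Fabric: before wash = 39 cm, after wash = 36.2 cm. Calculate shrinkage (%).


Formula: Shrinkage% = ((L_before - L_after) / L_before) * 100
Step 1: Shrinkage = 39 - 36.2 = 2.8 cm
Step 2: Shrinkage% = (2.8 / 39) * 100
Step 3: Shrinkage% = 0.071795 * 100 = 7.1795% ≈ 7.2%

7.2%


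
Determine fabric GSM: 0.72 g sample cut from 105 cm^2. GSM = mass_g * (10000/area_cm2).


Formula: GSM = mass_g / area_m2
Step 1: Convert area: 105 cm^2 = 105 / 10000 = 0.0105 m^2
Step 2: GSM = 0.72 g / 0.0105 m^2 = 68.6 g/m^2

68.6 g/m^2


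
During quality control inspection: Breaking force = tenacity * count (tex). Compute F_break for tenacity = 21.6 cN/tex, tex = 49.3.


Formula: Breaking force = Tenacity * Linear density
F = 21.6 cN/tex * 49.3 tex
F = 1064.88 cN

1064.88 cN


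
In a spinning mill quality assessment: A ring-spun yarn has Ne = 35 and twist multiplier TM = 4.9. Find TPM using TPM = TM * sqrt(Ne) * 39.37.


Formula: TPM = TM * sqrt(Ne) * 39.37
Step 1: sqrt(Ne) = sqrt(35) = 5.9161
Step 2: TM * sqrt(Ne) = 4.9 * 5.9161 = 28.9889
Step 3: TPM = 28.9889 * 39.37 = 1141 twists/m

1141 twists/m


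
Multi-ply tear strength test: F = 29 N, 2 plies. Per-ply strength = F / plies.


Formula: Per-ply strength = Total force / Number of plies
Per-ply = 29 N / 2
Per-ply = 14.5 N

14.5 N
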